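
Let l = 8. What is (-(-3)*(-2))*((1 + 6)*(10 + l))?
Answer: -756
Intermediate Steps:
(-(-3)*(-2))*((1 + 6)*(10 + l)) = (-(-3)*(-2))*((1 + 6)*(10 + 8)) = (-3*2)*(7*18) = -6*126 = -756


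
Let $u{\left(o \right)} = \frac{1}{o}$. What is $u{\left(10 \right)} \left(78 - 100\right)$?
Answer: $- \frac{11}{5} \approx -2.2$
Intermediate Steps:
$u{\left(10 \right)} \left(78 - 100\right) = \frac{78 - 100}{10} = \frac{1}{10} \left(-22\right) = - \frac{11}{5}$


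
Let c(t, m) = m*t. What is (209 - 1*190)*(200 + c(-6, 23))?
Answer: 1178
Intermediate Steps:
(209 - 1*190)*(200 + c(-6, 23)) = (209 - 1*190)*(200 + 23*(-6)) = (209 - 190)*(200 - 138) = 19*62 = 1178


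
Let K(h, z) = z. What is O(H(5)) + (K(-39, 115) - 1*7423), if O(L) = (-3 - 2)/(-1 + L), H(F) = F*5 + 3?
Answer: -197321/27 ≈ -7308.2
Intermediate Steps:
H(F) = 3 + 5*F (H(F) = 5*F + 3 = 3 + 5*F)
O(L) = -5/(-1 + L)
O(H(5)) + (K(-39, 115) - 1*7423) = -5/(-1 + (3 + 5*5)) + (115 - 1*7423) = -5/(-1 + (3 + 25)) + (115 - 7423) = -5/(-1 + 28) - 7308 = -5/27 - 7308 = -197321/27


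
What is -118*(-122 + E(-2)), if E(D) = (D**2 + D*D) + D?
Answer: 13688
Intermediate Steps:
E(D) = D + 2*D**2 (E(D) = (D**2 + D**2) + D = 2*D**2 + D = D + 2*D**2)
-118*(-122 + E(-2)) = -118*(-122 - 2*(1 + 2*(-2))) = -118*(-122 - 2*(1 - 4)) = -118*(-122 - 2*(-3)) = -118*(-122 + 6) = -118*(-116) = 13688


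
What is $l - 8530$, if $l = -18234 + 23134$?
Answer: $-3630$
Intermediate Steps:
$l = 4900$
$l - 8530 = 4900 - 8530 = -3630$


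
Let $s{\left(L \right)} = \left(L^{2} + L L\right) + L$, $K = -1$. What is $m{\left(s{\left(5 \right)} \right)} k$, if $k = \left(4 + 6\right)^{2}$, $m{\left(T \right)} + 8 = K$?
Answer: $-900$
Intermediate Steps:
$s{\left(L \right)} = L + 2 L^{2}$ ($s{\left(L \right)} = \left(L^{2} + L^{2}\right) + L = 2 L^{2} + L = L + 2 L^{2}$)
$m{\left(T \right)} = -9$ ($m{\left(T \right)} = -8 - 1 = -9$)
$k = 100$ ($k = 10^{2} = 100$)
$m{\left(s{\left(5 \right)} \right)} k = \left(-9\right) 100 = -900$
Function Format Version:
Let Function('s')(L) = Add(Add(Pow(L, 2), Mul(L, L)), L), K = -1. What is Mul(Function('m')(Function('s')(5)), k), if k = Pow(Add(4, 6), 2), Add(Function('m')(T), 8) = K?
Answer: -900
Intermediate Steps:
Function('s')(L) = Add(L, Mul(2, Pow(L, 2))) (Function('s')(L) = Add(Add(Pow(L, 2), Pow(L, 2)), L) = Add(Mul(2, Pow(L, 2)), L) = Add(L, Mul(2, Pow(L, 2))))
Function('m')(T) = -9 (Function('m')(T) = Add(-8, -1) = -9)
k = 100 (k = Pow(10, 2) = 100)
Mul(Function('m')(Function('s')(5)), k) = Mul(-9, 100) = -900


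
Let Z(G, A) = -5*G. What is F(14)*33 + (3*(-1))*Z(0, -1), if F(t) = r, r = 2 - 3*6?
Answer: -528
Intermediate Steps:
r = -16 (r = 2 - 18 = -16)
F(t) = -16
F(14)*33 + (3*(-1))*Z(0, -1) = -16*33 + (3*(-1))*(-5*0) = -528 - 3*0 = -528 + 0 = -528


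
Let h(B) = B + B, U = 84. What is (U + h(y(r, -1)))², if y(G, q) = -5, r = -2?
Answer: 5476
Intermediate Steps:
h(B) = 2*B
(U + h(y(r, -1)))² = (84 + 2*(-5))² = (84 - 10)² = 74² = 5476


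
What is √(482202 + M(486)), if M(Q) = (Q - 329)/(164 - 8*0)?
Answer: √3242332685/82 ≈ 694.41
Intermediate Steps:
M(Q) = -329/164 + Q/164 (M(Q) = (-329 + Q)/(164 + 0) = (-329 + Q)/164 = (-329 + Q)*(1/164) = -329/164 + Q/164)
√(482202 + M(486)) = √(482202 + (-329/164 + (1/164)*486)) = √(482202 + (-329/164 + 243/82)) = √(482202 + 157/164) = √(79081285/164) = √3242332685/82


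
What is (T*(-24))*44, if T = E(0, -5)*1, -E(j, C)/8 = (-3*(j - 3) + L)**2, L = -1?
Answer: 540672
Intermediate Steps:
E(j, C) = -8*(8 - 3*j)**2 (E(j, C) = -8*(-3*(j - 3) - 1)**2 = -8*(-3*(-3 + j) - 1)**2 = -8*((9 - 3*j) - 1)**2 = -8*(8 - 3*j)**2)
T = -512 (T = -8*(-8 + 3*0)**2*1 = -8*(-8 + 0)**2*1 = -8*(-8)**2*1 = -8*64*1 = -512*1 = -512)
(T*(-24))*44 = -512*(-24)*44 = 12288*44 = 540672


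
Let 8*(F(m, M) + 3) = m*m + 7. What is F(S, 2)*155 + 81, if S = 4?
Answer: 493/8 ≈ 61.625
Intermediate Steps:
F(m, M) = -17/8 + m²/8 (F(m, M) = -3 + (m*m + 7)/8 = -3 + (m² + 7)/8 = -3 + (7 + m²)/8 = -3 + (7/8 + m²/8) = -17/8 + m²/8)
F(S, 2)*155 + 81 = (-17/8 + (⅛)*4²)*155 + 81 = (-17/8 + (⅛)*16)*155 + 81 = (-17/8 + 2)*155 + 81 = -⅛*155 + 81 = -155/8 + 81 = 493/8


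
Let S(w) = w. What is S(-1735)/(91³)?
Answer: -1735/753571 ≈ -0.0023024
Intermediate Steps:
S(-1735)/(91³) = -1735/(91³) = -1735/753571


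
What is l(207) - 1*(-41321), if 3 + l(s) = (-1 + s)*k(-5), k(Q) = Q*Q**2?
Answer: 15568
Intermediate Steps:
k(Q) = Q**3
l(s) = 122 - 125*s (l(s) = -3 + (-1 + s)*(-5)**3 = -3 + (-1 + s)*(-125) = -3 + (125 - 125*s) = 122 - 125*s)
l(207) - 1*(-41321) = (122 - 125*207) - 1*(-41321) = (122 - 25875) + 41321 = -25753 + 41321 = 15568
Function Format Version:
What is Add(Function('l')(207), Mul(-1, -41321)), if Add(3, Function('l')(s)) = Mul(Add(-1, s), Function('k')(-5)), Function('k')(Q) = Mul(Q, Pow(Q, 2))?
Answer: 15568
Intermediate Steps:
Function('k')(Q) = Pow(Q, 3)
Function('l')(s) = Add(122, Mul(-125, s)) (Function('l')(s) = Add(-3, Mul(Add(-1, s), Pow(-5, 3))) = Add(-3, Mul(Add(-1, s), -125)) = Add(-3, Add(125, Mul(-125, s))) = Add(122, Mul(-125, s)))
Add(Function('l')(207), Mul(-1, -41321)) = Add(Add(122, Mul(-125, 207)), Mul(-1, -41321)) = Add(Add(122, -25875), 41321) = Add(-25753, 41321) = 15568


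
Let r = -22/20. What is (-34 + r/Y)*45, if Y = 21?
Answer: -21453/14 ≈ -1532.4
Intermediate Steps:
r = -11/10 (r = -22*1/20 = -11/10 ≈ -1.1000)
(-34 + r/Y)*45 = (-34 - 11/10/21)*45 = (-34 - 11/10*1/21)*45 = (-34 - 11/210)*45 = -7151/210*45 = -21453/14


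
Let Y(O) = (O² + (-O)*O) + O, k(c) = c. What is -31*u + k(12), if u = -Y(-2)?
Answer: -50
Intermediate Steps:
Y(O) = O (Y(O) = (O² - O²) + O = 0 + O = O)
u = 2 (u = -1*(-2) = 2)
-31*u + k(12) = -31*2 + 12 = -62 + 12 = -50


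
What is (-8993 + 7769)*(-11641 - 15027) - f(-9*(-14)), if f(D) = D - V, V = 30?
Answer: 32641536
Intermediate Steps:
f(D) = -30 + D (f(D) = D - 1*30 = D - 30 = -30 + D)
(-8993 + 7769)*(-11641 - 15027) - f(-9*(-14)) = (-8993 + 7769)*(-11641 - 15027) - (-30 - 9*(-14)) = -1224*(-26668) - (-30 + 126) = 32641632 - 1*96 = 32641632 - 96 = 32641536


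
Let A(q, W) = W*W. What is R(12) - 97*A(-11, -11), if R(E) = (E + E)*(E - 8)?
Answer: -11641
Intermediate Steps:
A(q, W) = W**2
R(E) = 2*E*(-8 + E) (R(E) = (2*E)*(-8 + E) = 2*E*(-8 + E))
R(12) - 97*A(-11, -11) = 2*12*(-8 + 12) - 97*(-11)**2 = 2*12*4 - 97*121 = 96 - 11737 = -11641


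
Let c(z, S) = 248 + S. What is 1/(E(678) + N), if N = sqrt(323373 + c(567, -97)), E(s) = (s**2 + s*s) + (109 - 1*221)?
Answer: 229814/211257817503 - sqrt(80881)/422515635006 ≈ 1.0872e-6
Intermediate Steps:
E(s) = -112 + 2*s**2 (E(s) = (s**2 + s**2) + (109 - 221) = 2*s**2 - 112 = -112 + 2*s**2)
N = 2*sqrt(80881) (N = sqrt(323373 + (248 - 97)) = sqrt(323373 + 151) = sqrt(323524) = 2*sqrt(80881) ≈ 568.79)
1/(E(678) + N) = 1/((-112 + 2*678**2) + 2*sqrt(80881)) = 1/((-112 + 2*459684) + 2*sqrt(80881)) = 1/((-112 + 919368) + 2*sqrt(80881)) = 1/(919256 + 2*sqrt(80881))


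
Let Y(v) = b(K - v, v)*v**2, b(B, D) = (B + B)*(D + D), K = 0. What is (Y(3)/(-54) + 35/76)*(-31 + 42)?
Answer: 5401/76 ≈ 71.066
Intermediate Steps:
b(B, D) = 4*B*D (b(B, D) = (2*B)*(2*D) = 4*B*D)
Y(v) = -4*v**4 (Y(v) = (4*(0 - v)*v)*v**2 = (4*(-v)*v)*v**2 = (-4*v**2)*v**2 = -4*v**4)
(Y(3)/(-54) + 35/76)*(-31 + 42) = (-4*3**4/(-54) + 35/76)*(-31 + 42) = (-4*81*(-1/54) + 35*(1/76))*11 = (-324*(-1/54) + 35/76)*11 = (6 + 35/76)*11 = (491/76)*11 = 5401/76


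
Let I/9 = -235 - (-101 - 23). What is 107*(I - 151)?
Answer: -123050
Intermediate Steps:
I = -999 (I = 9*(-235 - (-101 - 23)) = 9*(-235 - 1*(-124)) = 9*(-235 + 124) = 9*(-111) = -999)
107*(I - 151) = 107*(-999 - 151) = 107*(-1150) = -123050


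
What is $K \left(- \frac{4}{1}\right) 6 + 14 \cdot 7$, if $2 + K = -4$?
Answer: $242$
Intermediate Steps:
$K = -6$ ($K = -2 - 4 = -6$)
$K \left(- \frac{4}{1}\right) 6 + 14 \cdot 7 = - 6 \left(- \frac{4}{1}\right) 6 + 14 \cdot 7 = - 6 \left(\left(-4\right) 1\right) 6 + 98 = \left(-6\right) \left(-4\right) 6 + 98 = 24 \cdot 6 + 98 = 144 + 98 = 242$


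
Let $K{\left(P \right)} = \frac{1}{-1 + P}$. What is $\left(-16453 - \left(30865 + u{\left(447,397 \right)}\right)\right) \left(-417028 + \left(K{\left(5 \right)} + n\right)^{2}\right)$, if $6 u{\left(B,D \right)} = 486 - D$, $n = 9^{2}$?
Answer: $\frac{621652677177}{32} \approx 1.9427 \cdot 10^{10}$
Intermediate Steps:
$n = 81$
$u{\left(B,D \right)} = 81 - \frac{D}{6}$ ($u{\left(B,D \right)} = \frac{486 - D}{6} = 81 - \frac{D}{6}$)
$\left(-16453 - \left(30865 + u{\left(447,397 \right)}\right)\right) \left(-417028 + \left(K{\left(5 \right)} + n\right)^{2}\right) = \left(-16453 - \left(30946 - \frac{397}{6}\right)\right) \left(-417028 + \left(\frac{1}{-1 + 5} + 81\right)^{2}\right) = \left(-16453 - \frac{185279}{6}\right) \left(-417028 + \left(\frac{1}{4} + 81\right)^{2}\right) = \left(-16453 - \frac{185279}{6}\right) \left(-417028 + \left(\frac{325}{4}\right)^{2}\right) = \left(-16453 - \frac{185279}{6}\right) \left(-417028 + \frac{105625}{16}\right) = \left(- \frac{283997}{6}\right) \left(- \frac{6566823}{16}\right) = \frac{621652677177}{32}$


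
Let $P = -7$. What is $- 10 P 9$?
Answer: $630$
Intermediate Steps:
$- 10 P 9 = \left(-10\right) \left(-7\right) 9 = 70 \cdot 9 = 630$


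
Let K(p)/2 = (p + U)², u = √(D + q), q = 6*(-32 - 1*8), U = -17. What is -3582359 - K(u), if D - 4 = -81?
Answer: -3582303 + 68*I*√317 ≈ -3.5823e+6 + 1210.7*I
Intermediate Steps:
D = -77 (D = 4 - 81 = -77)
q = -240 (q = 6*(-32 - 8) = 6*(-40) = -240)
u = I*√317 (u = √(-77 - 240) = √(-317) = I*√317 ≈ 17.805*I)
K(p) = 2*(-17 + p)² (K(p) = 2*(p - 17)² = 2*(-17 + p)²)
-3582359 - K(u) = -3582359 - 2*(-17 + I*√317)²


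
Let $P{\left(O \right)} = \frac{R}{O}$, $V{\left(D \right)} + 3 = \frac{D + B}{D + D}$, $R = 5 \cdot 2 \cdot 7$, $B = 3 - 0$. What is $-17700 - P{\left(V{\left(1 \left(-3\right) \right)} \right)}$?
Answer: $- \frac{53030}{3} \approx -17677.0$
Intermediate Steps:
$B = 3$ ($B = 3 + 0 = 3$)
$R = 70$ ($R = 10 \cdot 7 = 70$)
$V{\left(D \right)} = -3 + \frac{3 + D}{2 D}$ ($V{\left(D \right)} = -3 + \frac{D + 3}{D + D} = -3 + \frac{3 + D}{2 D}$)
$P{\left(O \right)} = \frac{70}{O}$
$-17700 - P{\left(V{\left(1 \left(-3\right) \right)} \right)} = -17700 - \frac{70}{\frac{1}{2} \frac{1}{1 \left(-3\right)} \left(3 - 5 \cdot 1 \left(-3\right)\right)} = -17700 - \frac{70}{\frac{1}{2} \frac{1}{-3} \left(3 - -15\right)} = -17700 - \frac{70}{\frac{1}{2} \left(- \frac{1}{3}\right) \left(3 + 15\right)} = -17700 - \frac{70}{\frac{1}{2} \left(- \frac{1}{3}\right) 18} = -17700 - \frac{70}{-3} = -17700 - 70 \left(- \frac{1}{3}\right) = -17700 - - \frac{70}{3} = -17700 + \frac{70}{3} = - \frac{53030}{3}$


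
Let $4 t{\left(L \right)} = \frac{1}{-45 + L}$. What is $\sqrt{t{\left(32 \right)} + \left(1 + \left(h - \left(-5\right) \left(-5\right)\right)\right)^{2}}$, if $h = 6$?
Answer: $\frac{\sqrt{219011}}{26} \approx 17.999$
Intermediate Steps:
$t{\left(L \right)} = \frac{1}{4 \left(-45 + L\right)}$
$\sqrt{t{\left(32 \right)} + \left(1 + \left(h - \left(-5\right) \left(-5\right)\right)\right)^{2}} = \sqrt{\frac{1}{4 \left(-45 + 32\right)} + \left(1 + \left(6 - \left(-5\right) \left(-5\right)\right)\right)^{2}} = \sqrt{\frac{1}{4 \left(-13\right)} + \left(1 + \left(6 - 25\right)\right)^{2}} = \sqrt{\frac{1}{4} \left(- \frac{1}{13}\right) + \left(1 + \left(6 - 25\right)\right)^{2}} = \sqrt{- \frac{1}{52} + \left(1 - 19\right)^{2}} = \sqrt{- \frac{1}{52} + \left(-18\right)^{2}} = \sqrt{- \frac{1}{52} + 324} = \sqrt{\frac{16847}{52}} = \frac{\sqrt{219011}}{26}$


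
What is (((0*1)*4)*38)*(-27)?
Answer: 0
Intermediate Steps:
(((0*1)*4)*38)*(-27) = ((0*4)*38)*(-27) = (0*38)*(-27) = 0*(-27) = 0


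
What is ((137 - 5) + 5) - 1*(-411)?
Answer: 548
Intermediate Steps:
((137 - 5) + 5) - 1*(-411) = (132 + 5) + 411 = 137 + 411 = 548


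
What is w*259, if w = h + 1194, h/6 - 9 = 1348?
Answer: 2418024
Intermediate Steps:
h = 8142 (h = 54 + 6*1348 = 54 + 8088 = 8142)
w = 9336 (w = 8142 + 1194 = 9336)
w*259 = 9336*259 = 2418024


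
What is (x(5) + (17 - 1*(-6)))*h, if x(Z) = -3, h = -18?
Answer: -360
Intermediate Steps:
(x(5) + (17 - 1*(-6)))*h = (-3 + (17 - 1*(-6)))*(-18) = (-3 + (17 + 6))*(-18) = (-3 + 23)*(-18) = 20*(-18) = -360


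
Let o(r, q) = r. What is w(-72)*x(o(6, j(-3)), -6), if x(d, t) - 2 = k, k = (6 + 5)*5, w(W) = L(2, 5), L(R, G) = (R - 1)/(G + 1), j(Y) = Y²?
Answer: 19/2 ≈ 9.5000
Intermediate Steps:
L(R, G) = (-1 + R)/(1 + G)
w(W) = ⅙ (w(W) = (-1 + 2)/(1 + 5) = 1/6 = (⅙)*1 = ⅙)
k = 55 (k = 11*5 = 55)
x(d, t) = 57 (x(d, t) = 2 + 55 = 57)
w(-72)*x(o(6, j(-3)), -6) = (⅙)*57 = 19/2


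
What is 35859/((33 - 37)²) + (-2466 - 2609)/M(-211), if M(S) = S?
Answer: 7647449/3376 ≈ 2265.2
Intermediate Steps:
35859/((33 - 37)²) + (-2466 - 2609)/M(-211) = 35859/((33 - 37)²) + (-2466 - 2609)/(-211) = 35859/((-4)²) - 5075*(-1/211) = 35859/16 + 5075/211 = 7647449/3376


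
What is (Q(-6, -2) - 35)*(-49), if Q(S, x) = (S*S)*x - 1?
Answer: 5292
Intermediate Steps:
Q(S, x) = -1 + x*S² (Q(S, x) = S²*x - 1 = x*S² - 1 = -1 + x*S²)
(Q(-6, -2) - 35)*(-49) = ((-1 - 2*(-6)²) - 35)*(-49) = ((-1 - 2*36) - 35)*(-49) = ((-1 - 72) - 35)*(-49) = (-73 - 35)*(-49) = -108*(-49) = 5292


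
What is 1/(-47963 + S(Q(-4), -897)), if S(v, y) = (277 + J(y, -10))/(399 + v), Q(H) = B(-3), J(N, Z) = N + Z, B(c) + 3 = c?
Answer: -131/6283363 ≈ -2.0849e-5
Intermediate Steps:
B(c) = -3 + c
Q(H) = -6 (Q(H) = -3 - 3 = -6)
S(v, y) = (267 + y)/(399 + v) (S(v, y) = (277 + (y - 10))/(399 + v) = (277 + (-10 + y))/(399 + v) = (267 + y)/(399 + v))
1/(-47963 + S(Q(-4), -897)) = 1/(-47963 + (267 - 897)/(399 - 6)) = 1/(-47963 - 630/393) = 1/(-47963 + (1/393)*(-630)) = 1/(-47963 - 210/131) = 1/(-6283363/131) = -131/6283363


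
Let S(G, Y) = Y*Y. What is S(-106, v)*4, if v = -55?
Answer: 12100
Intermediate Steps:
S(G, Y) = Y²
S(-106, v)*4 = (-55)²*4 = 3025*4 = 12100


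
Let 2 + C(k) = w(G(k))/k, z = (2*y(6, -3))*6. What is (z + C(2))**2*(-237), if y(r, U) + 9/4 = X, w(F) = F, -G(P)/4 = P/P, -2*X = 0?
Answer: -227757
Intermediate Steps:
X = 0 (X = -1/2*0 = 0)
G(P) = -4 (G(P) = -4*P/P = -4*1 = -4)
y(r, U) = -9/4 (y(r, U) = -9/4 + 0 = -9/4)
z = -27 (z = (2*(-9/4))*6 = -9/2*6 = -27)
C(k) = -2 - 4/k
(z + C(2))**2*(-237) = (-27 + (-2 - 4/2))**2*(-237) = (-27 + (-2 - 4*1/2))**2*(-237) = (-27 + (-2 - 2))**2*(-237) = (-27 - 4)**2*(-237) = (-31)**2*(-237) = 961*(-237) = -227757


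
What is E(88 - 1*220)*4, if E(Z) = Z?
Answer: -528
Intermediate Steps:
E(88 - 1*220)*4 = (88 - 1*220)*4 = (88 - 220)*4 = -132*4 = -528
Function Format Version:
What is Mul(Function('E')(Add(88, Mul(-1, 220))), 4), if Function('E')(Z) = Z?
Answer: -528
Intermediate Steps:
Mul(Function('E')(Add(88, Mul(-1, 220))), 4) = Mul(Add(88, Mul(-1, 220)), 4) = Mul(Add(88, -220), 4) = Mul(-132, 4) = -528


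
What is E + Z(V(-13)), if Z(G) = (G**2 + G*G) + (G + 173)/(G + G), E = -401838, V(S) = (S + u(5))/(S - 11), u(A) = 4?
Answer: -38554229/96 ≈ -4.0161e+5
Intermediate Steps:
V(S) = (4 + S)/(-11 + S) (V(S) = (S + 4)/(S - 11) = (4 + S)/(-11 + S))
Z(G) = 2*G**2 + (173 + G)/(2*G) (Z(G) = (G**2 + G**2) + (173 + G)/((2*G)) = 2*G**2 + (173 + G)*(1/(2*G)) = 2*G**2 + (173 + G)/(2*G))
E + Z(V(-13)) = -401838 + (173 + (4 - 13)/(-11 - 13) + 4*((4 - 13)/(-11 - 13))**3)/(2*(((4 - 13)/(-11 - 13)))) = -401838 + (173 - 9/(-24) + 4*(-9/(-24))**3)/(2*((-9/(-24)))) = -401838 + (173 - 1/24*(-9) + 4*(-1/24*(-9))**3)/(2*((-1/24*(-9)))) = -401838 + (173 + 3/8 + 4*(3/8)**3)/(2*(3/8)) = -401838 + (1/2)*(8/3)*(173 + 3/8 + 4*(27/512)) = -401838 + (1/2)*(8/3)*(173 + 3/8 + 27/128) = -401838 + (1/2)*(8/3)*(22219/128) = -401838 + 22219/96 = -38554229/96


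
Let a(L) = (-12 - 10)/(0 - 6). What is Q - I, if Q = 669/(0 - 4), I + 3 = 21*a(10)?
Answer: -965/4 ≈ -241.25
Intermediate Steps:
a(L) = 11/3 (a(L) = -22/(-6) = -22*(-⅙) = 11/3)
I = 74 (I = -3 + 21*(11/3) = -3 + 77 = 74)
Q = -669/4 (Q = 669/(-4) = -¼*669 = -669/4 ≈ -167.25)
Q - I = -669/4 - 1*74 = -669/4 - 74 = -965/4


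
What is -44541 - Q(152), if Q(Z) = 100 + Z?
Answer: -44793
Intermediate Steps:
-44541 - Q(152) = -44541 - (100 + 152) = -44541 - 1*252 = -44541 - 252 = -44793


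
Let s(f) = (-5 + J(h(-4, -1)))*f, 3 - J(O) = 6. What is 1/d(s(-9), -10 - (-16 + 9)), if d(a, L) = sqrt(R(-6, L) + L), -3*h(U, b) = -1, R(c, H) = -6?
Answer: -I/3 ≈ -0.33333*I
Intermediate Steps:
h(U, b) = 1/3 (h(U, b) = -1/3*(-1) = 1/3)
J(O) = -3 (J(O) = 3 - 1*6 = 3 - 6 = -3)
s(f) = -8*f (s(f) = (-5 - 3)*f = -8*f)
d(a, L) = sqrt(-6 + L)
1/d(s(-9), -10 - (-16 + 9)) = 1/(sqrt(-6 + (-10 - (-16 + 9)))) = 1/(sqrt(-6 + (-10 - 1*(-7)))) = 1/(sqrt(-6 + (-10 + 7))) = 1/(sqrt(-6 - 3)) = 1/(sqrt(-9)) = 1/(3*I) = -I/3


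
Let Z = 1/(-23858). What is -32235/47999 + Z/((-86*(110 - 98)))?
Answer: -113381798023/168829323792 ≈ -0.67158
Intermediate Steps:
Z = -1/23858 ≈ -4.1915e-5
-32235/47999 + Z/((-86*(110 - 98))) = -32235/47999 - (-1/(86*(110 - 98)))/23858 = -32235*1/47999 - 1/(23858*((-86*12))) = -4605/6857 - 1/23858/(-1032) = -4605/6857 - 1/23858*(-1/1032) = -4605/6857 + 1/24621456 = -113381798023/168829323792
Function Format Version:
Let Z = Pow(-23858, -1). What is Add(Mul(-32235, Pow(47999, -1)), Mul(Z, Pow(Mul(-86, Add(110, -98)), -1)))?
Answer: Rational(-113381798023, 168829323792) ≈ -0.67158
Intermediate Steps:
Z = Rational(-1, 23858) ≈ -4.1915e-5
Add(Mul(-32235, Pow(47999, -1)), Mul(Z, Pow(Mul(-86, Add(110, -98)), -1))) = Add(Mul(-32235, Pow(47999, -1)), Mul(Rational(-1, 23858), Pow(Mul(-86, Add(110, -98)), -1))) = Add(Mul(-32235, Rational(1, 47999)), Mul(Rational(-1, 23858), Pow(Mul(-86, 12), -1))) = Add(Rational(-4605, 6857), Mul(Rational(-1, 23858), Pow(-1032, -1))) = Add(Rational(-4605, 6857), Mul(Rational(-1, 23858), Rational(-1, 1032))) = Add(Rational(-4605, 6857), Rational(1, 24621456)) = Rational(-113381798023, 168829323792)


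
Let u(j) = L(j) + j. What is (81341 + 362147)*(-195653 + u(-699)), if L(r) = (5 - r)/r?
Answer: -60869061502976/699 ≈ -8.7080e+10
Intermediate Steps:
L(r) = (5 - r)/r
u(j) = j + (5 - j)/j (u(j) = (5 - j)/j + j = j + (5 - j)/j)
(81341 + 362147)*(-195653 + u(-699)) = (81341 + 362147)*(-195653 + (-1 - 699 + 5/(-699))) = 443488*(-195653 + (-1 - 699 + 5*(-1/699))) = 443488*(-195653 + (-1 - 699 - 5/699)) = 443488*(-195653 - 489305/699) = 443488*(-137250752/699) = -60869061502976/699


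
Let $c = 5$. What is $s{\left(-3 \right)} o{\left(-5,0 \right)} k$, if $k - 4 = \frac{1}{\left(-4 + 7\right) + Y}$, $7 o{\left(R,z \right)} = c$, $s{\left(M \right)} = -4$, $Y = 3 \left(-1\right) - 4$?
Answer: $- \frac{75}{7} \approx -10.714$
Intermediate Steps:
$Y = -7$ ($Y = -3 - 4 = -7$)
$o{\left(R,z \right)} = \frac{5}{7}$ ($o{\left(R,z \right)} = \frac{1}{7} \cdot 5 = \frac{5}{7}$)
$k = \frac{15}{4}$ ($k = 4 + \frac{1}{\left(-4 + 7\right) - 7} = 4 + \frac{1}{3 - 7} = 4 + \frac{1}{-4} = 4 - \frac{1}{4} = \frac{15}{4} \approx 3.75$)
$s{\left(-3 \right)} o{\left(-5,0 \right)} k = \left(-4\right) \frac{5}{7} \cdot \frac{15}{4} = \left(- \frac{20}{7}\right) \frac{15}{4} = - \frac{75}{7}$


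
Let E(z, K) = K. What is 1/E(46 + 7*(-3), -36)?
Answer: -1/36 ≈ -0.027778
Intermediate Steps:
1/E(46 + 7*(-3), -36) = 1/(-36) = -1/36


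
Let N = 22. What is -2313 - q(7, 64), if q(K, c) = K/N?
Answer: -50893/22 ≈ -2313.3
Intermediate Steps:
q(K, c) = K/22
-2313 - q(7, 64) = -2313 - 7/22 = -50893/22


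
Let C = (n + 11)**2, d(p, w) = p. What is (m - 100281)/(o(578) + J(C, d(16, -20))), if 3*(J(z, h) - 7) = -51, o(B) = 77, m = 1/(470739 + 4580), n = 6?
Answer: -47665464638/31846373 ≈ -1496.7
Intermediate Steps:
m = 1/475319 ≈ 2.1039e-6
C = 289 (C = (6 + 11)**2 = 17**2 = 289)
J(z, h) = -10 (J(z, h) = 7 + (1/3)*(-51) = 7 - 17 = -10)
(m - 100281)/(o(578) + J(C, d(16, -20))) = (1/475319 - 100281)/(77 - 10) = -47665464638/475319/67 = -47665464638/475319*1/67 = -47665464638/31846373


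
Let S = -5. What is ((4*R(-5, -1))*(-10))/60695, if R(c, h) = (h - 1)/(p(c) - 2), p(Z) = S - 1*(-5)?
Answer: -8/12139 ≈ -0.00065903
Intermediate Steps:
p(Z) = 0 (p(Z) = -5 - 1*(-5) = -5 + 5 = 0)
R(c, h) = ½ - h/2 (R(c, h) = (h - 1)/(0 - 2) = (-1 + h)/(-2) = (-1 + h)*(-½) = ½ - h/2)
((4*R(-5, -1))*(-10))/60695 = ((4*(½ - ½*(-1)))*(-10))/60695 = ((4*(½ + ½))*(-10))*(1/60695) = ((4*1)*(-10))*(1/60695) = (4*(-10))*(1/60695) = -40*1/60695 = -8/12139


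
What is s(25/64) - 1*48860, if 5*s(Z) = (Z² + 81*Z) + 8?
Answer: -1000489807/20480 ≈ -48852.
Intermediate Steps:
s(Z) = 8/5 + Z²/5 + 81*Z/5 (s(Z) = ((Z² + 81*Z) + 8)/5 = (8 + Z² + 81*Z)/5 = 8/5 + Z²/5 + 81*Z/5)
s(25/64) - 1*48860 = (8/5 + (25/64)²/5 + 81*(25/64)/5) - 1*48860 = (8/5 + (25*(1/64))²/5 + 81*(25*(1/64))/5) - 48860 = (8/5 + (25/64)²/5 + (81/5)*(25/64)) - 48860 = (8/5 + (⅕)*(625/4096) + 405/64) - 48860 = (8/5 + 125/4096 + 405/64) - 48860 = 162993/20480 - 48860 = -1000489807/20480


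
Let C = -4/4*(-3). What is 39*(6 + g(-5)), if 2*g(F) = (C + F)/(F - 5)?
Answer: 2379/10 ≈ 237.90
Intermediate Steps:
C = 3 (C = -4*1/4*(-3) = -1*(-3) = 3)
g(F) = (3 + F)/(2*(-5 + F)) (g(F) = ((3 + F)/(F - 5))/2 = ((3 + F)/(-5 + F))/2 = (3 + F)/(2*(-5 + F)))
39*(6 + g(-5)) = 39*(6 + (3 - 5)/(2*(-5 - 5))) = 39*(6 + (1/2)*(-2)/(-10)) = 39*(6 + (1/2)*(-1/10)*(-2)) = 39*(6 + 1/10) = 39*(61/10) = 2379/10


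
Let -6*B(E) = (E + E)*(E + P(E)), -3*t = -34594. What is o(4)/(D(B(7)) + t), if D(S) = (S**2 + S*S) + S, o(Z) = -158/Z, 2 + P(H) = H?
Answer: -237/78428 ≈ -0.0030219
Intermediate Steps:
t = 34594/3 (t = -1/3*(-34594) = 34594/3 ≈ 11531.)
P(H) = -2 + H
B(E) = -E*(-2 + 2*E)/3 (B(E) = -(E + E)*(E + (-2 + E))/6 = -2*E*(-2 + 2*E)/6 = -E*(-2 + 2*E)/3)
D(S) = S + 2*S**2 (D(S) = (S**2 + S**2) + S = 2*S**2 + S = S + 2*S**2)
o(4)/(D(B(7)) + t) = (-158/4)/(((2/3)*7*(1 - 1*7))*(1 + 2*((2/3)*7*(1 - 1*7))) + 34594/3) = (-158*1/4)/(((2/3)*7*(1 - 7))*(1 + 2*((2/3)*7*(1 - 7))) + 34594/3) = -79/(2*(((2/3)*7*(-6))*(1 + 2*((2/3)*7*(-6))) + 34594/3)) = -79/(2*(-28*(1 + 2*(-28)) + 34594/3)) = -79/(2*(-28*(1 - 56) + 34594/3)) = -79/(2*(-28*(-55) + 34594/3)) = -79/(2*(1540 + 34594/3)) = -79/(2*39214/3) = -79/2*3/39214 = -237/78428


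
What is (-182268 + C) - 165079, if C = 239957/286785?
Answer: -99613669438/286785 ≈ -3.4735e+5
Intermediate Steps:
C = 239957/286785 (C = 239957*(1/286785) = 239957/286785 ≈ 0.83671)
(-182268 + C) - 165079 = (-182268 + 239957/286785) - 165079 = -52271488423/286785 - 165079 = -99613669438/286785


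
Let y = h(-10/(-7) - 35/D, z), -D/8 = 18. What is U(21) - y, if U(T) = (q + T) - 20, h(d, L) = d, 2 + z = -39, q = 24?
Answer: 23515/1008 ≈ 23.328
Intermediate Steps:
D = -144 (D = -8*18 = -144)
z = -41 (z = -2 - 39 = -41)
y = 1685/1008 (y = -10/(-7) - 35/(-144) = -10*(-1/7) - 35*(-1/144) = 10/7 + 35/144 = 1685/1008 ≈ 1.6716)
U(T) = 4 + T (U(T) = (24 + T) - 20 = 4 + T)
U(21) - y = (4 + 21) - 1*1685/1008 = 25 - 1685/1008 = 23515/1008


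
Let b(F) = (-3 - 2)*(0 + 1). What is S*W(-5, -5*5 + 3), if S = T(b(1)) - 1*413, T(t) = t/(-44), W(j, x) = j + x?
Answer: 490509/44 ≈ 11148.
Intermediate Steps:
b(F) = -5 (b(F) = -5*1 = -5)
T(t) = -t/44 (T(t) = t*(-1/44) = -t/44)
S = -18167/44 (S = -1/44*(-5) - 1*413 = 5/44 - 413 = -18167/44 ≈ -412.89)
S*W(-5, -5*5 + 3) = -18167*(-5 + (-5*5 + 3))/44 = -18167*(-5 + (-25 + 3))/44 = -18167*(-5 - 22)/44 = -18167/44*(-27) = 490509/44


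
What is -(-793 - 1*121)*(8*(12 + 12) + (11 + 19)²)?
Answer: 998088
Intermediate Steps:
-(-793 - 1*121)*(8*(12 + 12) + (11 + 19)²) = -(-793 - 121)*(8*24 + 30²) = -(-914)*(192 + 900) = -(-914)*1092 = -1*(-998088) = 998088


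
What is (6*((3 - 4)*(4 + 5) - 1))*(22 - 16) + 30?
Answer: -330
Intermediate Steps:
(6*((3 - 4)*(4 + 5) - 1))*(22 - 16) + 30 = (6*(-1*9 - 1))*6 + 30 = (6*(-9 - 1))*6 + 30 = (6*(-10))*6 + 30 = -60*6 + 30 = -360 + 30 = -330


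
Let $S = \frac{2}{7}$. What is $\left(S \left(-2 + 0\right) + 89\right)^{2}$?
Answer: $\frac{383161}{49} \approx 7819.6$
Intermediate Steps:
$S = \frac{2}{7}$ ($S = 2 \cdot \frac{1}{7} = \frac{2}{7} \approx 0.28571$)
$\left(S \left(-2 + 0\right) + 89\right)^{2} = \left(\frac{2 \left(-2 + 0\right)}{7} + 89\right)^{2} = \left(\frac{2}{7} \left(-2\right) + 89\right)^{2} = \left(- \frac{4}{7} + 89\right)^{2} = \left(\frac{619}{7}\right)^{2} = \frac{383161}{49}$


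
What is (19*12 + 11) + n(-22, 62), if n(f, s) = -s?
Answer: 177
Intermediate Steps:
(19*12 + 11) + n(-22, 62) = (19*12 + 11) - 1*62 = (228 + 11) - 62 = 239 - 62 = 177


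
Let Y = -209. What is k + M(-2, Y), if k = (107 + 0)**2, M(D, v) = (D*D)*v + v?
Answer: 10404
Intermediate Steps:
M(D, v) = v + v*D**2 (M(D, v) = D**2*v + v = v*D**2 + v = v + v*D**2)
k = 11449 (k = 107**2 = 11449)
k + M(-2, Y) = 11449 - 209*(1 + (-2)**2) = 11449 - 209*(1 + 4) = 11449 - 209*5 = 11449 - 1045 = 10404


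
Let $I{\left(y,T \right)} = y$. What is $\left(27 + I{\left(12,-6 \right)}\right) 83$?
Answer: $3237$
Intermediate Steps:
$\left(27 + I{\left(12,-6 \right)}\right) 83 = \left(27 + 12\right) 83 = 39 \cdot 83 = 3237$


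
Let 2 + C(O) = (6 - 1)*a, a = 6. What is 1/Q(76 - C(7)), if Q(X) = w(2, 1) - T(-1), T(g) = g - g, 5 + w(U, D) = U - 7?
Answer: -⅒ ≈ -0.10000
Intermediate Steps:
C(O) = 28 (C(O) = -2 + (6 - 1)*6 = -2 + 5*6 = -2 + 30 = 28)
w(U, D) = -12 + U (w(U, D) = -5 + (U - 7) = -5 + (-7 + U) = -12 + U)
T(g) = 0
Q(X) = -10 (Q(X) = (-12 + 2) - 1*0 = -10 + 0 = -10)
1/Q(76 - C(7)) = 1/(-10) = -⅒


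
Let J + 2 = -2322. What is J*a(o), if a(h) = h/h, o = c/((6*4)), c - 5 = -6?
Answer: -2324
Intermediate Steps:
c = -1 (c = 5 - 6 = -1)
J = -2324 (J = -2 - 2322 = -2324)
o = -1/24 (o = -1/(6*4) = -1/24 ≈ -0.041667)
a(h) = 1
J*a(o) = -2324*1 = -2324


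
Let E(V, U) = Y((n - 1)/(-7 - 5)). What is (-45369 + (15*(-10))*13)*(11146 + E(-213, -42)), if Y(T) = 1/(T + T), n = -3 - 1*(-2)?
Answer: -527559531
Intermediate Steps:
n = -1 (n = -3 + 2 = -1)
Y(T) = 1/(2*T)
E(V, U) = 3 (E(V, U) = 1/(2*(((-1 - 1)/(-7 - 5)))) = 1/(2*((-2/(-12)))) = 1/(2*((-2*(-1/12)))) = 1/(2*(⅙)) = (½)*6 = 3)
(-45369 + (15*(-10))*13)*(11146 + E(-213, -42)) = (-45369 + (15*(-10))*13)*(11146 + 3) = (-45369 - 150*13)*11149 = (-45369 - 1950)*11149 = -47319*11149 = -527559531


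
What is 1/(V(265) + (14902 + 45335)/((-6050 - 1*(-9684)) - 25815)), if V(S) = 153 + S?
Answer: 22181/9211421 ≈ 0.0024080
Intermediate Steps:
1/(V(265) + (14902 + 45335)/((-6050 - 1*(-9684)) - 25815)) = 1/((153 + 265) + (14902 + 45335)/((-6050 - 1*(-9684)) - 25815)) = 1/(418 + 60237/((-6050 + 9684) - 25815)) = 1/(418 + 60237/(3634 - 25815)) = 1/(418 + 60237/(-22181)) = 1/(418 + 60237*(-1/22181)) = 1/(418 - 60237/22181) = 1/(9211421/22181) = 22181/9211421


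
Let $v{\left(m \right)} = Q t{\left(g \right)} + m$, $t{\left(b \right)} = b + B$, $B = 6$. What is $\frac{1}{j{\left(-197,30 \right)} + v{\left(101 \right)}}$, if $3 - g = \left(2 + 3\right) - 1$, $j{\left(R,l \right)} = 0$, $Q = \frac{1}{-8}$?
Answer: $\frac{8}{803} \approx 0.0099626$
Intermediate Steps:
$Q = - \frac{1}{8} \approx -0.125$
$g = -1$ ($g = 3 - \left(\left(2 + 3\right) - 1\right) = 3 - \left(5 - 1\right) = 3 - 4 = -1$)
$t{\left(b \right)} = 6 + b$ ($t{\left(b \right)} = b + 6 = 6 + b$)
$v{\left(m \right)} = - \frac{5}{8} + m$ ($v{\left(m \right)} = - \frac{6 - 1}{8} + m = \left(- \frac{1}{8}\right) 5 + m = - \frac{5}{8} + m$)
$\frac{1}{j{\left(-197,30 \right)} + v{\left(101 \right)}} = \frac{1}{0 + \left(- \frac{5}{8} + 101\right)} = \frac{1}{0 + \frac{803}{8}} = \frac{1}{\frac{803}{8}} = \frac{8}{803}$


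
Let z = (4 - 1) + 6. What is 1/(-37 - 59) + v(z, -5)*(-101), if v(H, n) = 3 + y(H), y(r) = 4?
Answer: -67873/96 ≈ -707.01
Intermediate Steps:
z = 9 (z = 3 + 6 = 9)
v(H, n) = 7 (v(H, n) = 3 + 4 = 7)
1/(-37 - 59) + v(z, -5)*(-101) = 1/(-37 - 59) + 7*(-101) = 1/(-96) - 707 = -1/96 - 707 = -67873/96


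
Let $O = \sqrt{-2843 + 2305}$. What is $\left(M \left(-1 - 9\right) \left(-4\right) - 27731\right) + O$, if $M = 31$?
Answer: $-26491 + i \sqrt{538} \approx -26491.0 + 23.195 i$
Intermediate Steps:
$O = i \sqrt{538}$ ($O = \sqrt{-538} = i \sqrt{538} \approx 23.195 i$)
$\left(M \left(-1 - 9\right) \left(-4\right) - 27731\right) + O = \left(31 \left(-1 - 9\right) \left(-4\right) - 27731\right) + i \sqrt{538} = \left(31 \left(-10\right) \left(-4\right) - 27731\right) + i \sqrt{538} = \left(\left(-310\right) \left(-4\right) - 27731\right) + i \sqrt{538} = \left(1240 - 27731\right) + i \sqrt{538} = -26491 + i \sqrt{538}$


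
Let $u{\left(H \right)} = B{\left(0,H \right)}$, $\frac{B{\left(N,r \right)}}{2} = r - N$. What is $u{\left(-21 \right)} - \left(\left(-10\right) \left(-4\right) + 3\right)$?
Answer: $-85$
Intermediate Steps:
$B{\left(N,r \right)} = - 2 N + 2 r$ ($B{\left(N,r \right)} = 2 \left(r - N\right) = - 2 N + 2 r$)
$u{\left(H \right)} = 2 H$ ($u{\left(H \right)} = \left(-2\right) 0 + 2 H = 0 + 2 H = 2 H$)
$u{\left(-21 \right)} - \left(\left(-10\right) \left(-4\right) + 3\right) = 2 \left(-21\right) - \left(\left(-10\right) \left(-4\right) + 3\right) = -42 - \left(40 + 3\right) = -42 - 43 = -85$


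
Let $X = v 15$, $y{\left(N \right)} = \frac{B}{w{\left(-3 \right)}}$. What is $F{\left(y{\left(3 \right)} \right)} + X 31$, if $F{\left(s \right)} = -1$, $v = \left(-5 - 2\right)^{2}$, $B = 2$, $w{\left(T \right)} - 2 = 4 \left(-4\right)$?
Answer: $22784$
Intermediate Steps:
$w{\left(T \right)} = -14$ ($w{\left(T \right)} = 2 + 4 \left(-4\right) = 2 - 16 = -14$)
$v = 49$ ($v = \left(-7\right)^{2} = 49$)
$y{\left(N \right)} = - \frac{1}{7}$ ($y{\left(N \right)} = \frac{2}{-14} = 2 \left(- \frac{1}{14}\right) = - \frac{1}{7}$)
$X = 735$ ($X = 49 \cdot 15 = 735$)
$F{\left(y{\left(3 \right)} \right)} + X 31 = -1 + 735 \cdot 31 = -1 + 22785 = 22784$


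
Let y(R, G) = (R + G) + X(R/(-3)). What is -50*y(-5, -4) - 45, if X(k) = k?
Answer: 965/3 ≈ 321.67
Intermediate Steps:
y(R, G) = G + 2*R/3 (y(R, G) = (R + G) + R/(-3) = (G + R) + R*(-1/3) = (G + R) - R/3 = G + 2*R/3)
-50*y(-5, -4) - 45 = -50*(-4 + (2/3)*(-5)) - 45 = -50*(-4 - 10/3) - 45 = -50*(-22/3) - 45 = 1100/3 - 45 = 965/3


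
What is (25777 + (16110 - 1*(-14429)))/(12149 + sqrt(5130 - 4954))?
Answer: 684183084/147598025 - 225264*sqrt(11)/147598025 ≈ 4.6304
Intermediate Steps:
(25777 + (16110 - 1*(-14429)))/(12149 + sqrt(5130 - 4954)) = (25777 + (16110 + 14429))/(12149 + sqrt(176)) = (25777 + 30539)/(12149 + 4*sqrt(11)) = 56316/(12149 + 4*sqrt(11))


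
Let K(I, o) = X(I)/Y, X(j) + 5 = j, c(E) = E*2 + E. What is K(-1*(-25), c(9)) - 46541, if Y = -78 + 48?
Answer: -139625/3 ≈ -46542.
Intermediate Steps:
c(E) = 3*E (c(E) = 2*E + E = 3*E)
X(j) = -5 + j
Y = -30
K(I, o) = ⅙ - I/30 (K(I, o) = (-5 + I)/(-30) = (-5 + I)*(-1/30) = ⅙ - I/30)
K(-1*(-25), c(9)) - 46541 = (⅙ - (-1)*(-25)/30) - 46541 = (⅙ - 1/30*25) - 46541 = (⅙ - ⅚) - 46541 = -⅔ - 46541 = -139625/3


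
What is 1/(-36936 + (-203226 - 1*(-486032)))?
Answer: 1/245870 ≈ 4.0672e-6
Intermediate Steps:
1/(-36936 + (-203226 - 1*(-486032))) = 1/(-36936 + (-203226 + 486032)) = 1/(-36936 + 282806) = 1/245870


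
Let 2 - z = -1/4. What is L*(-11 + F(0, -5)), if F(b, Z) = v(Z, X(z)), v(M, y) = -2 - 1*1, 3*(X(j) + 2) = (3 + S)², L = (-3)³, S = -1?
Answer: 378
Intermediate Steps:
L = -27
z = 9/4 (z = 2 - (-1)/4 = 2 - 1*(-¼) = 2 + ¼ = 9/4 ≈ 2.2500)
X(j) = -⅔ (X(j) = -2 + (3 - 1)²/3 = -2 + (⅓)*2² = -2 + (⅓)*4 = -2 + 4/3 = -⅔)
v(M, y) = -3 (v(M, y) = -2 - 1 = -3)
F(b, Z) = -3
L*(-11 + F(0, -5)) = -27*(-11 - 3) = -27*(-14) = 378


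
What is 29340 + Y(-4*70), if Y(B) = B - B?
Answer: 29340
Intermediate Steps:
Y(B) = 0
29340 + Y(-4*70) = 29340 + 0 = 29340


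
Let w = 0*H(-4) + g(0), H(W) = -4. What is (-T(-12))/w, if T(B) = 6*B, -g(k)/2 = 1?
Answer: -36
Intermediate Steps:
g(k) = -2 (g(k) = -2*1 = -2)
w = -2 (w = 0*(-4) - 2 = 0 - 2 = -2)
(-T(-12))/w = -6*(-12)/(-2) = -1*(-72)*(-1/2) = 72*(-1/2) = -36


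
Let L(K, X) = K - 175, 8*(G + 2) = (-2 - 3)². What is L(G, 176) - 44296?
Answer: -355759/8 ≈ -44470.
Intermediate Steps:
G = 9/8 (G = -2 + (-2 - 3)²/8 = -2 + (⅛)*(-5)² = -2 + (⅛)*25 = -2 + 25/8 = 9/8 ≈ 1.1250)
L(K, X) = -175 + K
L(G, 176) - 44296 = (-175 + 9/8) - 44296 = -1391/8 - 44296 = -355759/8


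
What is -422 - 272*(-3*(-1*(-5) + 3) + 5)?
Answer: 4746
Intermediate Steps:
-422 - 272*(-3*(-1*(-5) + 3) + 5) = -422 - 272*(-3*(5 + 3) + 5) = -422 - 272*(-3*8 + 5) = -422 - 272*(-24 + 5) = -422 - 272*(-19) = -422 + 5168 = 4746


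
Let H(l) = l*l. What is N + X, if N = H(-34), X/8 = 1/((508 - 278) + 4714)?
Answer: 714409/618 ≈ 1156.0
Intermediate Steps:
H(l) = l²
X = 1/618 (X = 8/((508 - 278) + 4714) = 8/(230 + 4714) = 8/4944 = 8*(1/4944) = 1/618 ≈ 0.0016181)
N = 1156 (N = (-34)² = 1156)
N + X = 1156 + 1/618 = 714409/618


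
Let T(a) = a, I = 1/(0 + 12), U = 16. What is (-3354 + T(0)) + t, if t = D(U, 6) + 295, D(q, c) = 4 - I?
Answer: -36661/12 ≈ -3055.1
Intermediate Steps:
I = 1/12 ≈ 0.083333
D(q, c) = 47/12 (D(q, c) = 4 - 1*1/12 = 4 - 1/12 = 47/12)
t = 3587/12 (t = 47/12 + 295 = 3587/12 ≈ 298.92)
(-3354 + T(0)) + t = (-3354 + 0) + 3587/12 = -3354 + 3587/12 = -36661/12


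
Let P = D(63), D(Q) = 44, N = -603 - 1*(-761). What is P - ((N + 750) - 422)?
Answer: -442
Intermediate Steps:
N = 158 (N = -603 + 761 = 158)
P = 44
P - ((N + 750) - 422) = 44 - ((158 + 750) - 422) = 44 - (908 - 422) = 44 - 1*486 = 44 - 486 = -442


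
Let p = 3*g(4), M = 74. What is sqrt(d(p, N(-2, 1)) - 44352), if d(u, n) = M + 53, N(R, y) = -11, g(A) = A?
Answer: 5*I*sqrt(1769) ≈ 210.3*I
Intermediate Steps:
p = 12 (p = 3*4 = 12)
d(u, n) = 127 (d(u, n) = 74 + 53 = 127)
sqrt(d(p, N(-2, 1)) - 44352) = sqrt(127 - 44352) = sqrt(-44225) = 5*I*sqrt(1769)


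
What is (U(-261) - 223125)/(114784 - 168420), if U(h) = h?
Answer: 111693/26818 ≈ 4.1648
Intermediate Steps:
(U(-261) - 223125)/(114784 - 168420) = (-261 - 223125)/(114784 - 168420) = -223386/(-53636) = -223386*(-1/53636) = 111693/26818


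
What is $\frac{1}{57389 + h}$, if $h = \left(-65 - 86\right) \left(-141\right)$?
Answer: $\frac{1}{78680} \approx 1.271 \cdot 10^{-5}$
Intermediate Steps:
$h = 21291$ ($h = \left(-65 - 86\right) \left(-141\right) = \left(-151\right) \left(-141\right) = 21291$)
$\frac{1}{57389 + h} = \frac{1}{57389 + 21291} = \frac{1}{78680}$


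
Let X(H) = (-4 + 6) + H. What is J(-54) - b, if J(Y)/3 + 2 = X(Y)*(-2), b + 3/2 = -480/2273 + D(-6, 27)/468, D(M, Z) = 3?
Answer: 109108417/354588 ≈ 307.70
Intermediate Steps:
X(H) = 2 + H
b = -604489/354588 (b = -3/2 + (-480/2273 + 3/468) = -3/2 + (-480*1/2273 + 3*(1/468)) = -3/2 + (-480/2273 + 1/156) = -3/2 - 72607/354588 = -604489/354588 ≈ -1.7048)
J(Y) = -18 - 6*Y (J(Y) = -6 + 3*((2 + Y)*(-2)) = -6 + 3*(-4 - 2*Y) = -6 + (-12 - 6*Y) = -18 - 6*Y)
J(-54) - b = (-18 - 6*(-54)) - 1*(-604489/354588) = (-18 + 324) + 604489/354588 = 306 + 604489/354588 = 109108417/354588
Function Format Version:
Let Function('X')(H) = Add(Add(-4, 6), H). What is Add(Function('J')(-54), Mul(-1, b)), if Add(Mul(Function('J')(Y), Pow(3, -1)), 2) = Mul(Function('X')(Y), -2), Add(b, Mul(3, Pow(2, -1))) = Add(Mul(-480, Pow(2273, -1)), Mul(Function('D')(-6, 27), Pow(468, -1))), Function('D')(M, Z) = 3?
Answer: Rational(109108417, 354588) ≈ 307.70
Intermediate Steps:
Function('X')(H) = Add(2, H)
b = Rational(-604489, 354588) (b = Add(Rational(-3, 2), Add(Mul(-480, Pow(2273, -1)), Mul(3, Pow(468, -1)))) = Add(Rational(-3, 2), Add(Mul(-480, Rational(1, 2273)), Mul(3, Rational(1, 468)))) = Add(Rational(-3, 2), Add(Rational(-480, 2273), Rational(1, 156))) = Add(Rational(-3, 2), Rational(-72607, 354588)) = Rational(-604489, 354588) ≈ -1.7048)
Function('J')(Y) = Add(-18, Mul(-6, Y)) (Function('J')(Y) = Add(-6, Mul(3, Mul(Add(2, Y), -2))) = Add(-6, Mul(3, Add(-4, Mul(-2, Y)))) = Add(-6, Add(-12, Mul(-6, Y))) = Add(-18, Mul(-6, Y)))
Add(Function('J')(-54), Mul(-1, b)) = Add(Add(-18, Mul(-6, -54)), Mul(-1, Rational(-604489, 354588))) = Add(Add(-18, 324), Rational(604489, 354588)) = Add(306, Rational(604489, 354588)) = Rational(109108417, 354588)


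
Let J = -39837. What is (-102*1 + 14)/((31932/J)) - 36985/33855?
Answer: 217598109/2001959 ≈ 108.69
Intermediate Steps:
(-102*1 + 14)/((31932/J)) - 36985/33855 = (-102*1 + 14)/((31932/(-39837))) - 36985/33855 = (-102 + 14)/((31932*(-1/39837))) - 36985*1/33855 = -88/(-10644/13279) - 7397/6771 = -88*(-13279/10644) - 7397/6771 = 292138/2661 - 7397/6771 = 217598109/2001959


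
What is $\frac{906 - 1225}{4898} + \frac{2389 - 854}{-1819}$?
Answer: $- \frac{8098691}{8909462} \approx -0.909$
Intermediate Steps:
$\frac{906 - 1225}{4898} + \frac{2389 - 854}{-1819} = \left(906 - 1225\right) \frac{1}{4898} + \left(2389 - 854\right) \left(- \frac{1}{1819}\right) = \left(-319\right) \frac{1}{4898} + 1535 \left(- \frac{1}{1819}\right) = - \frac{319}{4898} - \frac{1535}{1819} = - \frac{8098691}{8909462}$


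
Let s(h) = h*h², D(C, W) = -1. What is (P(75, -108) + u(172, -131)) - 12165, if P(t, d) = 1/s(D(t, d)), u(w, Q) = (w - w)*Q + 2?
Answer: -12164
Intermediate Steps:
u(w, Q) = 2 (u(w, Q) = 0*Q + 2 = 0 + 2 = 2)
s(h) = h³
P(t, d) = -1 (P(t, d) = 1/((-1)³) = 1/(-1) = -1)
(P(75, -108) + u(172, -131)) - 12165 = (-1 + 2) - 12165 = 1 - 12165 = -12164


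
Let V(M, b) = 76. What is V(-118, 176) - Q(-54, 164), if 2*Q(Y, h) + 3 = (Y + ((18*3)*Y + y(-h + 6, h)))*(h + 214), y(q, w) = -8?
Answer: 1125839/2 ≈ 5.6292e+5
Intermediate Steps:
Q(Y, h) = -3/2 + (-8 + 55*Y)*(214 + h)/2 (Q(Y, h) = -3/2 + ((Y + ((18*3)*Y - 8))*(h + 214))/2 = -3/2 + ((Y + (54*Y - 8))*(214 + h))/2 = -3/2 + ((Y + (-8 + 54*Y))*(214 + h))/2 = -3/2 + ((-8 + 55*Y)*(214 + h))/2 = -3/2 + (-8 + 55*Y)*(214 + h)/2)
V(-118, 176) - Q(-54, 164) = 76 - (-1715/2 - 4*164 + 5885*(-54) + (55/2)*(-54)*164) = 76 - (-1715/2 - 656 - 317790 - 243540) = 76 - 1*(-1125687/2) = 76 + 1125687/2 = 1125839/2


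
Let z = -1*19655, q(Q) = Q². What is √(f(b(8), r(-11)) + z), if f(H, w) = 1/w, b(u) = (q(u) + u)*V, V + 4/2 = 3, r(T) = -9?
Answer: 16*I*√691/3 ≈ 140.2*I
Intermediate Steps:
V = 1 (V = -2 + 3 = 1)
b(u) = u + u² (b(u) = (u² + u)*1 = (u + u²)*1 = u + u²)
z = -19655
√(f(b(8), r(-11)) + z) = √(1/(-9) - 19655) = √(-⅑ - 19655) = √(-176896/9) = 16*I*√691/3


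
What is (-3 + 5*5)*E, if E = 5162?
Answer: 113564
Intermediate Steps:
(-3 + 5*5)*E = (-3 + 5*5)*5162 = (-3 + 25)*5162 = 22*5162 = 113564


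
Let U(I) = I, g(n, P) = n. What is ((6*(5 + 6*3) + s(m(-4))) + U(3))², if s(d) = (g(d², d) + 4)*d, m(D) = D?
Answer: 3721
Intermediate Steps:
s(d) = d*(4 + d²) (s(d) = (d² + 4)*d = (4 + d²)*d = d*(4 + d²))
((6*(5 + 6*3) + s(m(-4))) + U(3))² = ((6*(5 + 6*3) - 4*(4 + (-4)²)) + 3)² = ((6*(5 + 18) - 4*(4 + 16)) + 3)² = ((6*23 - 4*20) + 3)² = ((138 - 80) + 3)² = (58 + 3)² = 61² = 3721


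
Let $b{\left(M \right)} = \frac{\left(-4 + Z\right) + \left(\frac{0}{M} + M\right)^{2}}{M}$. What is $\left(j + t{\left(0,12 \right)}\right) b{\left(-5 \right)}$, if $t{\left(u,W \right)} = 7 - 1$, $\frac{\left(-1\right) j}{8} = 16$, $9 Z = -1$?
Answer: $\frac{22936}{45} \approx 509.69$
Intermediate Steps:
$Z = - \frac{1}{9}$ ($Z = \frac{1}{9} \left(-1\right) = - \frac{1}{9} \approx -0.11111$)
$j = -128$ ($j = \left(-8\right) 16 = -128$)
$t{\left(u,W \right)} = 6$ ($t{\left(u,W \right)} = 7 - 1 = 6$)
$b{\left(M \right)} = \frac{- \frac{37}{9} + M^{2}}{M}$ ($b{\left(M \right)} = \frac{\left(-4 - \frac{1}{9}\right) + \left(\frac{0}{M} + M\right)^{2}}{M} = \frac{- \frac{37}{9} + \left(0 + M\right)^{2}}{M} = \frac{- \frac{37}{9} + M^{2}}{M}$)
$\left(j + t{\left(0,12 \right)}\right) b{\left(-5 \right)} = \left(-128 + 6\right) \left(-5 - \frac{37}{9 \left(-5\right)}\right) = - 122 \left(-5 - - \frac{37}{45}\right) = - 122 \left(-5 + \frac{37}{45}\right) = \left(-122\right) \left(- \frac{188}{45}\right) = \frac{22936}{45}$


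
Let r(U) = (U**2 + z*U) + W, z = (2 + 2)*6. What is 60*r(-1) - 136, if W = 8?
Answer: -1036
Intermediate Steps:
z = 24 (z = 4*6 = 24)
r(U) = 8 + U**2 + 24*U (r(U) = (U**2 + 24*U) + 8 = 8 + U**2 + 24*U)
60*r(-1) - 136 = 60*(8 + (-1)**2 + 24*(-1)) - 136 = 60*(8 + 1 - 24) - 136 = 60*(-15) - 136 = -900 - 136 = -1036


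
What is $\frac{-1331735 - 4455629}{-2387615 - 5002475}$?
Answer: $\frac{2893682}{3695045} \approx 0.78312$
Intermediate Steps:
$\frac{-1331735 - 4455629}{-2387615 - 5002475} = - \frac{5787364}{-7390090} = \left(-5787364\right) \left(- \frac{1}{7390090}\right) = \frac{2893682}{3695045}$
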